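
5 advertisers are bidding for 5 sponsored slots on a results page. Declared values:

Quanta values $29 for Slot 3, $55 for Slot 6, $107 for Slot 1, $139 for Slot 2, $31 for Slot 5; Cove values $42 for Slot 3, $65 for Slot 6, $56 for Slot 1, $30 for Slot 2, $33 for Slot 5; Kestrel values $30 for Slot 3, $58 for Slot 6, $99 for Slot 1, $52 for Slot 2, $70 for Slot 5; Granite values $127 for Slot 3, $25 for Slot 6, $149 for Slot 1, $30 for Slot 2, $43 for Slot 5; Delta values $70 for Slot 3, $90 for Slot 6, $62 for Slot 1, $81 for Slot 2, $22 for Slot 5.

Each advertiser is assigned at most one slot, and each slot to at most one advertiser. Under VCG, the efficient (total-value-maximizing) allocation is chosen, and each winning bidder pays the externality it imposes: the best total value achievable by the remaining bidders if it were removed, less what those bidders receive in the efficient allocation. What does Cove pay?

Cove pays $27.

Efficient allocation: Quanta→Slot 2 ($139), Cove→Slot 6 ($65), Kestrel→Slot 5 ($70), Granite→Slot 1 ($149), Delta→Slot 3 ($70); total welfare W = $493.
Cove receives Slot 6 at value $65, so the others get W − 65 = $428.
Without Cove: best allocation of the remaining 4 bidders over all 5 slots is Quanta→Slot 2 ($139), Kestrel→Slot 1 ($99), Granite→Slot 3 ($127), Delta→Slot 6 ($90), total $455.
VCG payment = (others' best without Cove) − (others' welfare with Cove) = 455 − 428 = $27.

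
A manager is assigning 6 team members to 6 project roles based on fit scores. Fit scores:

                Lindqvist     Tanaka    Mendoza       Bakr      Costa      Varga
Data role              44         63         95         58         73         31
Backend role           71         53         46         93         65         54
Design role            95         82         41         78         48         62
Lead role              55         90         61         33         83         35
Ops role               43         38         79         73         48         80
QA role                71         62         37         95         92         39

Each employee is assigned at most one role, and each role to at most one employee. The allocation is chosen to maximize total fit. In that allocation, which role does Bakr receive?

Optimal: Lindqvist→Design role (95 pts), Tanaka→Lead role (90 pts), Mendoza→Data role (95 pts), Bakr→Backend role (93 pts), Costa→QA role (92 pts), Varga→Ops role (80 pts) — total 95+90+95+93+92+80 = 545 pts.
Max-entry greedy (repeatedly take the single best remaining cell) gives 520 pts, worse by 25.
Next-best assignment: Lindqvist→Design role, Tanaka→Lead role, Mendoza→Data role, Bakr→QA role, Costa→Backend role, Varga→Ops role = 520 pts.
Swapping Bakr↔Costa (Bakr→QA role 95 pts, Costa→Backend role 65 pts) loses 25.
Bakr's own top role is QA role (95 pts), but forcing Bakr→QA role and reassigning the rest optimally gives only 520 pts — worse by 25.

Bakr receives Backend role.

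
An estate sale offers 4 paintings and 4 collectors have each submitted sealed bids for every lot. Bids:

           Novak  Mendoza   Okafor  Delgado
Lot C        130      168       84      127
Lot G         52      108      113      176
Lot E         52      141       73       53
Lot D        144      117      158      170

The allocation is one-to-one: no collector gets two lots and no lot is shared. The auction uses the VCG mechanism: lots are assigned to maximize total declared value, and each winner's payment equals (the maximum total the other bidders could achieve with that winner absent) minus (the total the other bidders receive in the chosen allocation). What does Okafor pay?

Okafor pays $41.

Efficient allocation: Novak→Lot C ($130), Mendoza→Lot E ($141), Okafor→Lot D ($158), Delgado→Lot G ($176); total welfare W = $605.
Okafor receives Lot D at value $158, so the others get W − 158 = $447.
Without Okafor: best allocation of the remaining 3 bidders over all 4 lots is Novak→Lot D ($144), Mendoza→Lot C ($168), Delgado→Lot G ($176), total $488.
VCG payment = (others' best without Okafor) − (others' welfare with Okafor) = 488 − 447 = $41.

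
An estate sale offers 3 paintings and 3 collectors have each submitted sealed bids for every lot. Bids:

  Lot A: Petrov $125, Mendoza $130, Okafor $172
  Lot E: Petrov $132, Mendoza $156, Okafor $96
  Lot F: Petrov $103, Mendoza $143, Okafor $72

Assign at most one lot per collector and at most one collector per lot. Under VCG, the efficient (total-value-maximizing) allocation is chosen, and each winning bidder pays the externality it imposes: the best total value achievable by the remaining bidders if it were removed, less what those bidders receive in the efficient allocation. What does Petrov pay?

Petrov pays $13.

Efficient allocation: Petrov→Lot E ($132), Mendoza→Lot F ($143), Okafor→Lot A ($172); total welfare W = $447.
Petrov receives Lot E at value $132, so the others get W − 132 = $315.
Without Petrov: best allocation of the remaining 2 bidders over all 3 lots is Mendoza→Lot E ($156), Okafor→Lot A ($172), total $328.
VCG payment = (others' best without Petrov) − (others' welfare with Petrov) = 328 − 315 = $13.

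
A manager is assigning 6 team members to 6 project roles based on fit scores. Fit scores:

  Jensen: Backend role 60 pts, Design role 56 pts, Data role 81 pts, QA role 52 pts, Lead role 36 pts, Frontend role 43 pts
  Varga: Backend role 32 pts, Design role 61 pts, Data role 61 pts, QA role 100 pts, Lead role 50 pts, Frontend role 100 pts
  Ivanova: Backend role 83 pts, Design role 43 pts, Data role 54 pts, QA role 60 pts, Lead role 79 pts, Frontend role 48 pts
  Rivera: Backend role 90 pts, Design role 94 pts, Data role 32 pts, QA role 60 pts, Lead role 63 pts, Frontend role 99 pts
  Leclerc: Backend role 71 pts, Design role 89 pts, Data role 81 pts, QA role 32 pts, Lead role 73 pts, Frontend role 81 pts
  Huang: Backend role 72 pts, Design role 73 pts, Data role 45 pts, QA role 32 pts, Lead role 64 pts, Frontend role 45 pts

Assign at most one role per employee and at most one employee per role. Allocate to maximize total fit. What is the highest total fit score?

This is the linear assignment problem.
Optimal: Jensen→Data role (81 pts), Varga→QA role (100 pts), Ivanova→Lead role (79 pts), Rivera→Frontend role (99 pts), Leclerc→Design role (89 pts), Huang→Backend role (72 pts) — total 81+100+79+99+89+72 = 520 pts.
Column-greedy (each role in turn goes to its best remaining employee) gives 484 pts, worse by 36.

Maximum total: 520 pts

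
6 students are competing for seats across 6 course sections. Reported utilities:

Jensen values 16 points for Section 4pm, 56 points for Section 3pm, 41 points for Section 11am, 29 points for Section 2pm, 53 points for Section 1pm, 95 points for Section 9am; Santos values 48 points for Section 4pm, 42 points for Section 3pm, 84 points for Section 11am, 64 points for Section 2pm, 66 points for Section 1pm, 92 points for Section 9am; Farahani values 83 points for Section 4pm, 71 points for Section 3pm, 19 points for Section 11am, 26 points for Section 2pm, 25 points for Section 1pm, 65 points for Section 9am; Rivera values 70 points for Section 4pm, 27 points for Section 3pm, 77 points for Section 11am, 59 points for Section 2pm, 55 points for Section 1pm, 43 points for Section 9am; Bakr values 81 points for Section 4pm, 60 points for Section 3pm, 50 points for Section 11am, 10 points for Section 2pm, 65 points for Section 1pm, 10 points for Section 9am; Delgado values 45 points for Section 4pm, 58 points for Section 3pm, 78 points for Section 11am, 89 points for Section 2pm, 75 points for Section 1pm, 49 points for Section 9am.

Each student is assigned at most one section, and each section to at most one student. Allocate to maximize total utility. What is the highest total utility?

Maximum total: 479 points

Optimal: Jensen→Section 9am (95 points), Santos→Section 1pm (66 points), Farahani→Section 3pm (71 points), Rivera→Section 11am (77 points), Bakr→Section 4pm (81 points), Delgado→Section 2pm (89 points) — total 95+66+71+77+81+89 = 479 points.
Next-best assignment: Jensen→Section 9am, Santos→Section 11am, Farahani→Section 3pm, Rivera→Section 1pm, Bakr→Section 4pm, Delgado→Section 2pm = 475 points.
No other one-to-one assignment exceeds 479 points.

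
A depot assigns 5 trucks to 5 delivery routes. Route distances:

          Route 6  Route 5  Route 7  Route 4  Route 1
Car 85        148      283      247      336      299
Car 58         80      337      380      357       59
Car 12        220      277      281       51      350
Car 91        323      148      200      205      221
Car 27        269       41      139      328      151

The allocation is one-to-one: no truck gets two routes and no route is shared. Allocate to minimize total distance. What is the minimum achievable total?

Minimum total: 499 km

Optimal: Car 85→Route 6 (148 km), Car 58→Route 1 (59 km), Car 12→Route 4 (51 km), Car 91→Route 7 (200 km), Car 27→Route 5 (41 km) — total 148+59+51+200+41 = 499 km.
Row-greedy (each truck in turn takes its cheapest remaining route) gives 545 km, worse by 46.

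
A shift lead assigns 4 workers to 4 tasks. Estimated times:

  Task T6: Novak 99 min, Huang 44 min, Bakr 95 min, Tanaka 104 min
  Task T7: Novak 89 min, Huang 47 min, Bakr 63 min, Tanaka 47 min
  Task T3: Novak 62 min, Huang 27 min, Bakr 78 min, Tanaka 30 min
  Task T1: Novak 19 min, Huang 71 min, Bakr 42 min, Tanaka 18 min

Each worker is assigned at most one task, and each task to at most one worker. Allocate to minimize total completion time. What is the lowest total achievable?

Optimal: Novak→Task T1 (19 min), Huang→Task T6 (44 min), Bakr→Task T7 (63 min), Tanaka→Task T3 (30 min) — total 19+44+63+30 = 156 min.
Column-greedy (each task in turn goes to its cheapest remaining worker) gives 195 min, worse by 39.
Swapping Tanaka↔Bakr (Tanaka→Task T7 47 min, Bakr→Task T3 78 min) adds 32.

Minimum total: 156 min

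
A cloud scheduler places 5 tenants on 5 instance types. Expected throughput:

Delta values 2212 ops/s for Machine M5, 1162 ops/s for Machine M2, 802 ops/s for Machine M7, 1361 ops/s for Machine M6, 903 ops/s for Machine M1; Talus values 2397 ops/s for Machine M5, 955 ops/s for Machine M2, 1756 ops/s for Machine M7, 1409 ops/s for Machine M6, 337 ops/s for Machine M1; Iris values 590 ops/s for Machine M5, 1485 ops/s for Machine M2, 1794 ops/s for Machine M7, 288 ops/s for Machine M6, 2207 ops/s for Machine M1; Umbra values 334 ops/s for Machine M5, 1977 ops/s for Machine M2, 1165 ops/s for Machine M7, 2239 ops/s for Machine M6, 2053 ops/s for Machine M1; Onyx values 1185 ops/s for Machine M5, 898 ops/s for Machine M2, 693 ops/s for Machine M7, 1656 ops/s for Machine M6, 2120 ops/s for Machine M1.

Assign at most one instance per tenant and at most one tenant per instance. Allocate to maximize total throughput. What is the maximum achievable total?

Optimal: Delta→Machine M5 (2212 ops/s), Talus→Machine M7 (1756 ops/s), Iris→Machine M2 (1485 ops/s), Umbra→Machine M6 (2239 ops/s), Onyx→Machine M1 (2120 ops/s) — total 2212+1756+1485+2239+2120 = 9812 ops/s.
Row-greedy (each tenant in turn takes its best remaining instance) gives 9312 ops/s, worse by 500.
Next-best assignment: Delta→Machine M5, Talus→Machine M7, Iris→Machine M1, Umbra→Machine M2, Onyx→Machine M6 = 9808 ops/s.
Every other assignment is strictly worse.

Maximum total: 9812 ops/s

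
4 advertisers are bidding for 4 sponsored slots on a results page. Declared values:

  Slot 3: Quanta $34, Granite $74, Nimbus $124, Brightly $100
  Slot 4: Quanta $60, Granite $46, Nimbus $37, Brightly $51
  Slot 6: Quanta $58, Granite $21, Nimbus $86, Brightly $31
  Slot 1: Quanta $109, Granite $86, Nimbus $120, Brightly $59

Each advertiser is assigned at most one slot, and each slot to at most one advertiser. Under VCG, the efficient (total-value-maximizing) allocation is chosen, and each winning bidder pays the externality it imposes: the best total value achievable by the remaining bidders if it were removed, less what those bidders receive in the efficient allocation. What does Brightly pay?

Efficient allocation: Quanta→Slot 1 ($109), Granite→Slot 4 ($46), Nimbus→Slot 6 ($86), Brightly→Slot 3 ($100); total welfare W = $341.
Brightly receives Slot 3 at value $100, so the others get W − 100 = $241.
Without Brightly: best allocation of the remaining 3 bidders over all 4 slots is Quanta→Slot 1 ($109), Granite→Slot 4 ($46), Nimbus→Slot 3 ($124), total $279.
VCG payment = (others' best without Brightly) − (others' welfare with Brightly) = 279 − 241 = $38.

Brightly pays $38.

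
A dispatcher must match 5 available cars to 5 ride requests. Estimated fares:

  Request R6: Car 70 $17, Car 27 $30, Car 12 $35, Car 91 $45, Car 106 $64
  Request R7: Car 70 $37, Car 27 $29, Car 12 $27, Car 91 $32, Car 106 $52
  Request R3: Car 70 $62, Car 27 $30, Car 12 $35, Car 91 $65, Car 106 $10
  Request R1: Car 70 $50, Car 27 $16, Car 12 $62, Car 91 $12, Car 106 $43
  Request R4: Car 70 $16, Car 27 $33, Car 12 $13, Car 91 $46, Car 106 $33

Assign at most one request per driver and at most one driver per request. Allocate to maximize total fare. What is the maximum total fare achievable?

This is the linear assignment problem.
Optimal: Car 70→Request R3 ($62), Car 27→Request R7 ($29), Car 12→Request R1 ($62), Car 91→Request R4 ($46), Car 106→Request R6 ($64) — total 62+29+62+46+64 = $263.
Max-entry greedy (repeatedly take the single best remaining cell) gives $261, worse by 2.
Checked against all permutations: $263 is optimal.

Maximum total: $263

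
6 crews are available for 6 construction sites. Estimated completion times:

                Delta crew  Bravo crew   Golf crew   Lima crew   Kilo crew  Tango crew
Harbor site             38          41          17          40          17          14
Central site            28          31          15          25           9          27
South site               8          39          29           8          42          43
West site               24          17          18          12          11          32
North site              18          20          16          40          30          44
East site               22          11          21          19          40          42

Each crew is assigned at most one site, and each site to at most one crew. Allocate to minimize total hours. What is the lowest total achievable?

Optimal: Delta crew→South site (8 hours), Bravo crew→East site (11 hours), Golf crew→North site (16 hours), Lima crew→West site (12 hours), Kilo crew→Central site (9 hours), Tango crew→Harbor site (14 hours) — total 8+11+16+12+9+14 = 70 hours.
Row-greedy (each crew in turn takes its cheapest remaining site) gives 107 hours, worse by 37.
Next-best assignment: Delta crew→North site, Bravo crew→East site, Golf crew→Central site, Lima crew→South site, Kilo crew→West site, Tango crew→Harbor site = 77 hours.
Swapping Tango crew↔Lima crew (Tango crew→West site 32 hours, Lima crew→Harbor site 40 hours) adds 46.
Every other assignment is strictly worse.

Minimum total: 70 hours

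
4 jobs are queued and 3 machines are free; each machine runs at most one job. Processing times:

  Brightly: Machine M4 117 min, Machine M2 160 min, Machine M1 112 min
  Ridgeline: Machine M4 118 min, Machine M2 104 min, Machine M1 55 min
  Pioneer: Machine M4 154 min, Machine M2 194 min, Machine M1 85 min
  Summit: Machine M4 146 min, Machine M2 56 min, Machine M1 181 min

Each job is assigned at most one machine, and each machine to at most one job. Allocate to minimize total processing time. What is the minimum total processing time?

Treat this as an assignment problem: match each job to one machine.
Optimal: Brightly→Machine M4 (117 min), Summit→Machine M2 (56 min), Ridgeline→Machine M1 (55 min) — total 117+56+55 = 228 min.
Row-greedy (each job in turn takes its cheapest remaining machine) gives 370 min, worse by 142.
Next-best assignment: Brightly→Machine M4, Summit→Machine M2, Pioneer→Machine M1 = 258 min.

Minimum total: 228 min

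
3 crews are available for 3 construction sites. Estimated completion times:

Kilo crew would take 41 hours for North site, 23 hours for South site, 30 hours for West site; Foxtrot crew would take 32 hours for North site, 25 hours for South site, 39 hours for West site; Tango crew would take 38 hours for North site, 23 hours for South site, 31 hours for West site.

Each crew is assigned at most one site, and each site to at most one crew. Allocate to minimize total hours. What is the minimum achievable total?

Optimal: Kilo crew→West site (30 hours), Foxtrot crew→North site (32 hours), Tango crew→South site (23 hours) — total 30+32+23 = 85 hours.
Column-greedy (each site in turn goes to its cheapest remaining crew) gives 86 hours, worse by 1.
Next-best assignment: Kilo crew→South site, Foxtrot crew→North site, Tango crew→West site = 86 hours.
Swapping Tango crew↔Foxtrot crew (Tango crew→North site 38 hours, Foxtrot crew→South site 25 hours) adds 8.
Checked against all permutations: 85 hours is optimal.

Min total: 85 hours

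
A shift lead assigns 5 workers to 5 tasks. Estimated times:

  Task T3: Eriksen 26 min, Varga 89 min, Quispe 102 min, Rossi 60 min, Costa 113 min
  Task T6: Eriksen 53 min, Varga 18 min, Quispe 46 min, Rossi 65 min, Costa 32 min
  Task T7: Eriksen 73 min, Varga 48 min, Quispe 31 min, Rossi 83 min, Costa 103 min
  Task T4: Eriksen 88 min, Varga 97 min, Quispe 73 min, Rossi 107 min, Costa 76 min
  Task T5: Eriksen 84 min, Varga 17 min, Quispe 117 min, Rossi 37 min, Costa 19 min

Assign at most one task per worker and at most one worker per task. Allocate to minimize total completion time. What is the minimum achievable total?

Optimal: Eriksen→Task T3 (26 min), Varga→Task T6 (18 min), Quispe→Task T7 (31 min), Rossi→Task T5 (37 min), Costa→Task T4 (76 min) — total 26+18+31+37+76 = 188 min.
Every other assignment is strictly worse.

Minimum total: 188 min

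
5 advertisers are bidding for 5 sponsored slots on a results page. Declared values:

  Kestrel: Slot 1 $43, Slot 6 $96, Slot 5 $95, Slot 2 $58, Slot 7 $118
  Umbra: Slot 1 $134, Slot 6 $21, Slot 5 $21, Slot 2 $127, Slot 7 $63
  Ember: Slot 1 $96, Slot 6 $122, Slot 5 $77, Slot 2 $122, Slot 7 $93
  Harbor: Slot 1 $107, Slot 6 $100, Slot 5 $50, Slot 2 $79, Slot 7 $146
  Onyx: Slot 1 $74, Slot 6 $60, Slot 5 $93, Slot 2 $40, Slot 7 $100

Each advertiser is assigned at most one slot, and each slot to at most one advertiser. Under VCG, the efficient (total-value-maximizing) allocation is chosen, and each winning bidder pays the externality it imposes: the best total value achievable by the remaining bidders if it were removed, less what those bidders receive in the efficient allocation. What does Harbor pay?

Harbor pays $22.

Efficient allocation: Kestrel→Slot 6 ($96), Umbra→Slot 1 ($134), Ember→Slot 2 ($122), Harbor→Slot 7 ($146), Onyx→Slot 5 ($93); total welfare W = $591.
Harbor receives Slot 7 at value $146, so the others get W − 146 = $445.
Without Harbor: best allocation of the remaining 4 bidders over all 5 slots is Kestrel→Slot 7 ($118), Umbra→Slot 1 ($134), Ember→Slot 6 ($122), Onyx→Slot 5 ($93), total $467.
VCG payment = (others' best without Harbor) − (others' welfare with Harbor) = 467 − 445 = $22.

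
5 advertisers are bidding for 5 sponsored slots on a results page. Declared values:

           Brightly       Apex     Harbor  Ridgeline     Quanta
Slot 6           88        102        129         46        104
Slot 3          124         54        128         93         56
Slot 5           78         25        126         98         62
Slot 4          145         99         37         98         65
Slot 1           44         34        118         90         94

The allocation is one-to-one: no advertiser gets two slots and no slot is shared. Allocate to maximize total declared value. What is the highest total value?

This is a one-to-one assignment (maximum-weight bipartite matching).
Optimal: Brightly→Slot 4 ($145), Apex→Slot 6 ($102), Harbor→Slot 3 ($128), Ridgeline→Slot 5 ($98), Quanta→Slot 1 ($94) — total 145+102+128+98+94 = $567.
Max-entry greedy (repeatedly take the single best remaining cell) gives $520, worse by 47.

Maximum total: $567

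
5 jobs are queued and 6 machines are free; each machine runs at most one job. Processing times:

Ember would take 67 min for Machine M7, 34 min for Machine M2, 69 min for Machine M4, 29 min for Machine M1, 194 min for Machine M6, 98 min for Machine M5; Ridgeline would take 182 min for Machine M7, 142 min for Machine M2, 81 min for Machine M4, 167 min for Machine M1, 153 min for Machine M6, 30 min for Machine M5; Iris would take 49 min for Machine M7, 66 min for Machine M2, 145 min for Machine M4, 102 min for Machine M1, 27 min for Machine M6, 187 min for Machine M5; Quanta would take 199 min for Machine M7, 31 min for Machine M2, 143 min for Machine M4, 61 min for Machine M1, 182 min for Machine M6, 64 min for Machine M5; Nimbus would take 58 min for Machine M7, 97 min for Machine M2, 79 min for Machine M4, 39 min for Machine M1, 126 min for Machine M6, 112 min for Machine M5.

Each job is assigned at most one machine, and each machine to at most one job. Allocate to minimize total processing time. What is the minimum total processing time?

This is a one-to-one assignment (minimum-cost bipartite matching).
Optimal: Ember→Machine M1 (29 min), Ridgeline→Machine M5 (30 min), Iris→Machine M6 (27 min), Quanta→Machine M2 (31 min), Nimbus→Machine M7 (58 min) — total 29+30+27+31+58 = 175 min.
Column-greedy (each machine in turn goes to its cheapest remaining job) gives 341 min, worse by 166.
Every other assignment is strictly worse.

Min total: 175 min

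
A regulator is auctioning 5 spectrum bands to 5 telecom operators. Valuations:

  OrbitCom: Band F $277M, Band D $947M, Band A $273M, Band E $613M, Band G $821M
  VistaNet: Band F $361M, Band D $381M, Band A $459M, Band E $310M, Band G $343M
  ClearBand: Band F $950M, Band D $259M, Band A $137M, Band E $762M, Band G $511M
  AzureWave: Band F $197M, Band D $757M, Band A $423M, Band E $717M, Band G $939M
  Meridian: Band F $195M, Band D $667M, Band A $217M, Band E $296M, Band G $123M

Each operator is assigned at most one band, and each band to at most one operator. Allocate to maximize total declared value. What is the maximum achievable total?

Optimal: OrbitCom→Band E ($613M), VistaNet→Band A ($459M), ClearBand→Band F ($950M), AzureWave→Band G ($939M), Meridian→Band D ($667M) — total 613+459+950+939+667 = $3628M.
Column-greedy (each band in turn goes to its best remaining operator) gives $3196M, worse by 432.
Swapping AzureWave↔Meridian (AzureWave→Band D $757M, Meridian→Band G $123M) loses 726.
No other one-to-one assignment exceeds $3628M.

Maximum total: $3628M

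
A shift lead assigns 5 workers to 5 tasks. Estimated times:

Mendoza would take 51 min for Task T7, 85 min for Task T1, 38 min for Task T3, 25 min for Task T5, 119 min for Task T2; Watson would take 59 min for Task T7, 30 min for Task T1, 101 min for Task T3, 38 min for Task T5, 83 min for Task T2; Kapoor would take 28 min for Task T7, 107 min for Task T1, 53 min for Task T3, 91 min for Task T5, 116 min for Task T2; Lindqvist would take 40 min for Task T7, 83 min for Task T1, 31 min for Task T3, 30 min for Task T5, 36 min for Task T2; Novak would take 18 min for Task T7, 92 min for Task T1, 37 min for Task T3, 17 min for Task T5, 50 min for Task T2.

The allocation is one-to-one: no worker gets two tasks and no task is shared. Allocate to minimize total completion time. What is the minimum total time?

Minimum total: 149 min

This is the linear assignment problem.
Optimal: Mendoza→Task T3 (38 min), Watson→Task T1 (30 min), Kapoor→Task T7 (28 min), Lindqvist→Task T2 (36 min), Novak→Task T5 (17 min) — total 38+30+28+36+17 = 149 min.
Min-entry greedy (repeatedly take the single cheapest remaining cell) gives 225 min, worse by 76.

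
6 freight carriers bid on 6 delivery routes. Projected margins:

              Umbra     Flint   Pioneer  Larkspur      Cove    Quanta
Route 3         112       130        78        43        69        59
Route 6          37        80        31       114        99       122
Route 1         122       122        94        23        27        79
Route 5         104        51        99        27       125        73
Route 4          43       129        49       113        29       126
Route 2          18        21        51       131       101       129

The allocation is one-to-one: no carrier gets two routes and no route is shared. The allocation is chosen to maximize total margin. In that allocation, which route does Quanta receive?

This is the linear assignment problem.
Optimal: Umbra→Route 3 ($112k), Flint→Route 4 ($129k), Pioneer→Route 1 ($94k), Larkspur→Route 2 ($131k), Cove→Route 5 ($125k), Quanta→Route 6 ($122k) — total 112+129+94+131+125+122 = $713k.
Column-greedy (each route in turn goes to its best remaining carrier) gives $663k, worse by 50.
Quanta's own top route is Route 2 ($129k), but forcing Quanta→Route 2 and reassigning the rest optimally gives only $703k — worse by 10.

Quanta receives Route 6.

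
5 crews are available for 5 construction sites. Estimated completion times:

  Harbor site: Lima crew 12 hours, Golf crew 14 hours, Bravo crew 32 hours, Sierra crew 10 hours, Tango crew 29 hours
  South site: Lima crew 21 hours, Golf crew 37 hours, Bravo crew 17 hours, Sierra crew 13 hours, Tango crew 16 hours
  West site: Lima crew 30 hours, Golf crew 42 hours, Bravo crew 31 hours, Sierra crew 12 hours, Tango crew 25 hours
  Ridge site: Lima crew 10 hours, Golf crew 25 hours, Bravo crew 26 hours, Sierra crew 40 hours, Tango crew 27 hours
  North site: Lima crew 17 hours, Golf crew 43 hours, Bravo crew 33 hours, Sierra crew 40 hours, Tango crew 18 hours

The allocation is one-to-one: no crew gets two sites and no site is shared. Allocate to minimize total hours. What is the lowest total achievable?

Minimum total: 71 hours

This is the linear assignment problem.
Optimal: Lima crew→Ridge site (10 hours), Golf crew→Harbor site (14 hours), Bravo crew→South site (17 hours), Sierra crew→West site (12 hours), Tango crew→North site (18 hours) — total 10+14+17+12+18 = 71 hours.
Min-entry greedy (repeatedly take the single cheapest remaining cell) gives 110 hours, worse by 39.
Every other assignment is strictly worse.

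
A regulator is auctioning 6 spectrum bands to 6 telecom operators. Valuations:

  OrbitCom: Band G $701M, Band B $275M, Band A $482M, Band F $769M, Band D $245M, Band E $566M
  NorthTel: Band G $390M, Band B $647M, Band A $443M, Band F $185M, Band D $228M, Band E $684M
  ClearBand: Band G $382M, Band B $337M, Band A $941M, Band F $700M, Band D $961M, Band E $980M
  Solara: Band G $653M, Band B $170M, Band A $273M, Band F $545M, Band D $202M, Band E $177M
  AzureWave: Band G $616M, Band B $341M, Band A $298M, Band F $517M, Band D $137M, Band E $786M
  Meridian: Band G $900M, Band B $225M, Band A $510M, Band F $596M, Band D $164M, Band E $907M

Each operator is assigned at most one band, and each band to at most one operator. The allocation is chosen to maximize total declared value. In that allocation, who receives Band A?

Optimal: OrbitCom→Band F ($769M), NorthTel→Band B ($647M), ClearBand→Band D ($961M), Solara→Band A ($273M), AzureWave→Band E ($786M), Meridian→Band G ($900M) — total 769+647+961+273+786+900 = $4336M.
No other one-to-one assignment exceeds $4336M.
Solara's own top band is Band G ($653M), but forcing Solara→Band G and reassigning the rest optimally gives only $4326M — worse by 10.

Solara receives Band A.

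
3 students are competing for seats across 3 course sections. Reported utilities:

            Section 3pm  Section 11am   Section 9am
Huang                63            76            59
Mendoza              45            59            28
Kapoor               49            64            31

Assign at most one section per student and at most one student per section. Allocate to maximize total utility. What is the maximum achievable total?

Maximum total: 168 points

Optimal: Huang→Section 9am (59 points), Mendoza→Section 3pm (45 points), Kapoor→Section 11am (64 points) — total 59+45+64 = 168 points.
Max-entry greedy (repeatedly take the single best remaining cell) gives 153 points, worse by 15.
Checked against all permutations: 168 points is optimal.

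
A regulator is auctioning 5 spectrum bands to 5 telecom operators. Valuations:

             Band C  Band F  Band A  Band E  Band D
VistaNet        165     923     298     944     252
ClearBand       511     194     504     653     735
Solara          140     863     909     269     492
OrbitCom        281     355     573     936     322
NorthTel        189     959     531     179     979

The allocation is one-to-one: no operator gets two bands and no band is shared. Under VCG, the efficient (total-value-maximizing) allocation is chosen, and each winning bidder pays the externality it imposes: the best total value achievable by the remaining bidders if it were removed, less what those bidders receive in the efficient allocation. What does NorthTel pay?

NorthTel pays $224M.

Efficient allocation: VistaNet→Band F ($923M), ClearBand→Band C ($511M), Solara→Band A ($909M), OrbitCom→Band E ($936M), NorthTel→Band D ($979M); total welfare W = $4258M.
NorthTel receives Band D at value $979M, so the others get W − 979 = $3279M.
Without NorthTel: best allocation of the remaining 4 bidders over all 5 bands is VistaNet→Band F ($923M), ClearBand→Band D ($735M), Solara→Band A ($909M), OrbitCom→Band E ($936M), total $3503M.
VCG payment = (others' best without NorthTel) − (others' welfare with NorthTel) = 3503 − 3279 = $224M.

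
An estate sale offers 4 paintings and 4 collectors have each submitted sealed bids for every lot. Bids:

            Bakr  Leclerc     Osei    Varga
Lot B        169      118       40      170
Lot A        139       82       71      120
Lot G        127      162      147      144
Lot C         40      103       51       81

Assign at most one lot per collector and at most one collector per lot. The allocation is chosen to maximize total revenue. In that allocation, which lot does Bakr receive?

This is a one-to-one assignment (maximum-weight bipartite matching).
Optimal: Bakr→Lot A ($139), Leclerc→Lot C ($103), Osei→Lot G ($147), Varga→Lot B ($170) — total 139+103+147+170 = $559.
Column-greedy (each lot in turn goes to its best remaining collector) gives $522, worse by 37.
Next-best assignment: Bakr→Lot B, Leclerc→Lot C, Osei→Lot G, Varga→Lot A = $539.
Checked against all permutations: $559 is optimal.
Bakr's own top lot is Lot B ($169), but forcing Bakr→Lot B and reassigning the rest optimally gives only $539 — worse by 20.

Bakr receives Lot A.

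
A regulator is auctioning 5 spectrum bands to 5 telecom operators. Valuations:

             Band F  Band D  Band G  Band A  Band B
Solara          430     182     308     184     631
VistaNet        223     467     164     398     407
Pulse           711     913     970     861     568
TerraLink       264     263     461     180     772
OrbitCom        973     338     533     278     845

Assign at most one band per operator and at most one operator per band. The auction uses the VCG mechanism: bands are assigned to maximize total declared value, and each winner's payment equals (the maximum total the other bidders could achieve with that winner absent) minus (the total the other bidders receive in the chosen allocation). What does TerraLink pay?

Efficient allocation: Solara→Band B ($631M), VistaNet→Band D ($467M), Pulse→Band A ($861M), TerraLink→Band G ($461M), OrbitCom→Band F ($973M); total welfare W = $3393M.
TerraLink receives Band G at value $461M, so the others get W − 461 = $2932M.
Without TerraLink: best allocation of the remaining 4 bidders over all 5 bands is Solara→Band B ($631M), VistaNet→Band D ($467M), Pulse→Band G ($970M), OrbitCom→Band F ($973M), total $3041M.
VCG payment = (others' best without TerraLink) − (others' welfare with TerraLink) = 3041 − 2932 = $109M.

TerraLink pays $109M.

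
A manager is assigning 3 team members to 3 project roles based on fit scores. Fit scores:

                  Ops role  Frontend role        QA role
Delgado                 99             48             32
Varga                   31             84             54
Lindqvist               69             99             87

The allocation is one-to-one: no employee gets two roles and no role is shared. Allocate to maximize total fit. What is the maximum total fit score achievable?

Optimal: Delgado→Ops role (99 pts), Varga→Frontend role (84 pts), Lindqvist→QA role (87 pts) — total 99+84+87 = 270 pts.
Max-entry greedy (repeatedly take the single best remaining cell) gives 252 pts, worse by 18.
Next-best assignment: Delgado→Ops role, Varga→QA role, Lindqvist→Frontend role = 252 pts.
Swapping Lindqvist↔Varga (Lindqvist→Frontend role 99 pts, Varga→QA role 54 pts) loses 18.
No other one-to-one assignment exceeds 270 pts.

Maximum total: 270 pts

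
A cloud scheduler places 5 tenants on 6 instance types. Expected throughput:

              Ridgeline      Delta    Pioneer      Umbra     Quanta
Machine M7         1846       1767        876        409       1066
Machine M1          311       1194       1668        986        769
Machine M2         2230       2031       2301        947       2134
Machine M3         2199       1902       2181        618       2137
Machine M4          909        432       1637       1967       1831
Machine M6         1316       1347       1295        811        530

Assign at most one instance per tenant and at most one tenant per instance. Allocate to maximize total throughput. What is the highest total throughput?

Maximum total: 9769 ops/s

Optimal: Ridgeline→Machine M2 (2230 ops/s), Delta→Machine M7 (1767 ops/s), Pioneer→Machine M1 (1668 ops/s), Umbra→Machine M4 (1967 ops/s), Quanta→Machine M3 (2137 ops/s) — total 2230+1767+1668+1967+2137 = 9769 ops/s.
Column-greedy (each instance in turn goes to its best remaining tenant) gives 9517 ops/s, worse by 252.
Next-best assignment: Ridgeline→Machine M3, Delta→Machine M7, Pioneer→Machine M1, Umbra→Machine M4, Quanta→Machine M2 = 9735 ops/s.
Every other assignment is strictly worse.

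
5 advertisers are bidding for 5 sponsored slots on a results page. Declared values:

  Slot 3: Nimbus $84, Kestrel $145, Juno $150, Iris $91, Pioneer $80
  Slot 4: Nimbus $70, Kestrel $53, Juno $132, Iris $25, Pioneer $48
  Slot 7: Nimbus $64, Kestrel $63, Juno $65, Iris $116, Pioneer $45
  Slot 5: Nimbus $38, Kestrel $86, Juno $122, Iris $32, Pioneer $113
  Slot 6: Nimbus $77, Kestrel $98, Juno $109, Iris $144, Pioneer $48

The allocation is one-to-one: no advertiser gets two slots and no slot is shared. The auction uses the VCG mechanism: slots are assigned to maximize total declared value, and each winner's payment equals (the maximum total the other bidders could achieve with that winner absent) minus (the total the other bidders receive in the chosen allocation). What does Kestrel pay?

Kestrel pays $24.

Efficient allocation: Nimbus→Slot 7 ($64), Kestrel→Slot 3 ($145), Juno→Slot 4 ($132), Iris→Slot 6 ($144), Pioneer→Slot 5 ($113); total welfare W = $598.
Kestrel receives Slot 3 at value $145, so the others get W − 145 = $453.
Without Kestrel: best allocation of the remaining 4 bidders over all 5 slots is Nimbus→Slot 4 ($70), Juno→Slot 3 ($150), Iris→Slot 6 ($144), Pioneer→Slot 5 ($113), total $477.
VCG payment = (others' best without Kestrel) − (others' welfare with Kestrel) = 477 − 453 = $24.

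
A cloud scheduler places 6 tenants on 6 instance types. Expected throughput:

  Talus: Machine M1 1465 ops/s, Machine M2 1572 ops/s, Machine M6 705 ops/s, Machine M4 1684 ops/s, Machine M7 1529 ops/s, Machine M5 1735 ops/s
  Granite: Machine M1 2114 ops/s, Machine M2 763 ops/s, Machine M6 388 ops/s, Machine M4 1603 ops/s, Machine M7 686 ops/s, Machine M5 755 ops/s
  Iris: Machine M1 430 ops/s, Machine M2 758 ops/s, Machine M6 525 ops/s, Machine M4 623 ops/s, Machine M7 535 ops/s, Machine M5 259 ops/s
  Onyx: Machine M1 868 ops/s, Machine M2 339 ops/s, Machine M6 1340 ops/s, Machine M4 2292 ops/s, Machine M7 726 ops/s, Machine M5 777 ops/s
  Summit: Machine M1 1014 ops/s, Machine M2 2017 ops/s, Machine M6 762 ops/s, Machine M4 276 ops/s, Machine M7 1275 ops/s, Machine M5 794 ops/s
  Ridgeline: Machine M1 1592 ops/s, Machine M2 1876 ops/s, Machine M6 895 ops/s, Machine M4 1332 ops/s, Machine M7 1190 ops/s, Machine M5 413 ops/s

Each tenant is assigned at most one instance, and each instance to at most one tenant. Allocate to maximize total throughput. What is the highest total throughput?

This is a one-to-one assignment (maximum-weight bipartite matching).
Optimal: Talus→Machine M5 (1735 ops/s), Granite→Machine M1 (2114 ops/s), Iris→Machine M6 (525 ops/s), Onyx→Machine M4 (2292 ops/s), Summit→Machine M2 (2017 ops/s), Ridgeline→Machine M7 (1190 ops/s) — total 1735+2114+525+2292+2017+1190 = 9873 ops/s.
Row-greedy (each tenant in turn takes its best remaining instance) gives 9069 ops/s, worse by 804.
Next-best assignment: Talus→Machine M5, Granite→Machine M1, Iris→Machine M6, Onyx→Machine M4, Summit→Machine M7, Ridgeline→Machine M2 = 9817 ops/s.
Swapping Summit↔Onyx (Summit→Machine M4 276 ops/s, Onyx→Machine M2 339 ops/s) loses 3694.
Every other assignment is strictly worse.

Max total: 9873 ops/s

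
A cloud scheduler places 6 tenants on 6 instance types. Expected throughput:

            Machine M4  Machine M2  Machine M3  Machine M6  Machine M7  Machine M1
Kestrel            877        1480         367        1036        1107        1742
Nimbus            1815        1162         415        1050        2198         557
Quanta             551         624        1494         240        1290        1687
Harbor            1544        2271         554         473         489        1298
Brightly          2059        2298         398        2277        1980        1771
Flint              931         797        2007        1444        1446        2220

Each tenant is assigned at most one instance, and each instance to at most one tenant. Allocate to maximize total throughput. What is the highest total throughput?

This is the linear assignment problem.
Optimal: Kestrel→Machine M1 (1742 ops/s), Nimbus→Machine M4 (1815 ops/s), Quanta→Machine M7 (1290 ops/s), Harbor→Machine M2 (2271 ops/s), Brightly→Machine M6 (2277 ops/s), Flint→Machine M3 (2007 ops/s) — total 1742+1815+1290+2271+2277+2007 = 11402 ops/s.
Column-greedy (each instance in turn goes to its best remaining tenant) gives 10419 ops/s, worse by 983.
No other one-to-one assignment exceeds 11402 ops/s.

Maximum total: 11402 ops/s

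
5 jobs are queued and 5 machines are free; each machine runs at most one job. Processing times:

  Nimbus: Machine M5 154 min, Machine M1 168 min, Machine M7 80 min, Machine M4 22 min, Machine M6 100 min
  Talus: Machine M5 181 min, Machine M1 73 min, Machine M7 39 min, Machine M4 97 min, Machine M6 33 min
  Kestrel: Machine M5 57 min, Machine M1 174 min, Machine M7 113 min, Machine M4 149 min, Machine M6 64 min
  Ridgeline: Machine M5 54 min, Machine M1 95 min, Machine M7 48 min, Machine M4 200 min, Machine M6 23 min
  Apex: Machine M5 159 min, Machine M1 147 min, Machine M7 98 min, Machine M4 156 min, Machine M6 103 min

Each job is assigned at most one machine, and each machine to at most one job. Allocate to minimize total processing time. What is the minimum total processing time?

Minimum total: 273 min

This is a one-to-one assignment (minimum-cost bipartite matching).
Optimal: Nimbus→Machine M4 (22 min), Talus→Machine M1 (73 min), Kestrel→Machine M5 (57 min), Ridgeline→Machine M6 (23 min), Apex→Machine M7 (98 min) — total 22+73+57+23+98 = 273 min.
Row-greedy (each job in turn takes its cheapest remaining machine) gives 307 min, worse by 34.
Next-best assignment: Nimbus→Machine M4, Talus→Machine M7, Kestrel→Machine M5, Ridgeline→Machine M6, Apex→Machine M1 = 288 min.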